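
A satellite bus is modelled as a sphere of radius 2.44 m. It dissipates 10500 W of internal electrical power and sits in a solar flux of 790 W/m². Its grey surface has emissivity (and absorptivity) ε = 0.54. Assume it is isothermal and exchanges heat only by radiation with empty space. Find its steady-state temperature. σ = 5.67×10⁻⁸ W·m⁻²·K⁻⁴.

At steady state, absorbed solar power + internal power = radiated power.
Absorbed: α·S·A_cross = 0.54·790·18.70 = 7979 W (cross-section πr²).
Total input = 7979 + 10500 = 18480 W.
Radiated: εσ·A_surf·T⁴ with A_surf = 4πr² = 74.82 m².
T⁴ = 18480/(0.54·5.67×10⁻⁸·74.82) = 8.067×10⁹ K⁴.

T ≈ 300 K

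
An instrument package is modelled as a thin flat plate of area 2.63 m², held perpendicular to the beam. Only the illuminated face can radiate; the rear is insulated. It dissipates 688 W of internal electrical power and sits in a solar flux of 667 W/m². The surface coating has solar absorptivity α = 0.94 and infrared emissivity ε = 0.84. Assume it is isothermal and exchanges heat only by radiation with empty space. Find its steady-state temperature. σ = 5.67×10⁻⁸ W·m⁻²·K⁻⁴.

T ≈ 370 K

At steady state, absorbed solar power + internal power = radiated power.
Absorbed: α·S·A_cross = 0.94·667·2.630 = 1649 W (cross-section A).
Total input = 1649 + 688 = 2337 W.
Radiated: εσ·A_surf·T⁴ with A_surf = A = 2.630 m².
T⁴ = 2337/(0.84·5.67×10⁻⁸·2.630) = 1.866×10¹⁰ K⁴.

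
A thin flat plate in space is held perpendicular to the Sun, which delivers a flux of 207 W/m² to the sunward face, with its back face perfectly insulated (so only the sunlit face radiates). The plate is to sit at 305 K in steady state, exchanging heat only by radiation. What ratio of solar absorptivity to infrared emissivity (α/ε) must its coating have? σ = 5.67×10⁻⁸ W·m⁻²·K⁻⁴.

α/ε ≈ 2.37

Balance: αS·A = εσ·1A·T⁴ ⇒ α/ε = σT⁴/S.
α/ε = 5.67×10⁻⁸·(305)⁴/207 = 5.67×10⁻⁸·8.654×10⁹/207.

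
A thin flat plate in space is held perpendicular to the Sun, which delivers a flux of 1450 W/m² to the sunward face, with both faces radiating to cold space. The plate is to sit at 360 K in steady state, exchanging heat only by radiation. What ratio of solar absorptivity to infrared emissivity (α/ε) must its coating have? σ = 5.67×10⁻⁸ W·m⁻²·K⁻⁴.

α/ε ≈ 1.31

Balance: αS·A = εσ·2A·T⁴ ⇒ α/ε = 2σT⁴/S.
α/ε = 2·5.67×10⁻⁸·(360)⁴/1450 = 2·5.67×10⁻⁸·1.680×10¹⁰/1450.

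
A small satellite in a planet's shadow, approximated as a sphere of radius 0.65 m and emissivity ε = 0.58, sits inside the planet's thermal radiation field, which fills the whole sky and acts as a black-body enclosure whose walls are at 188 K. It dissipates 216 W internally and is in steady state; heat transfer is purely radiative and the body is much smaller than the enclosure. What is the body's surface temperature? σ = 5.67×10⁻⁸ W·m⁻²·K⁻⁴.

T ≈ 223 K

For a small grey body in a large enclosure, net radiated power = εσA(T⁴ − T_w⁴).
Steady state: P = εσA(T⁴ − T_w⁴) with A = 4πr² = 5.309 m².
T⁴ = P/(εσA) + T_w⁴ = 216/(0.58·5.67×10⁻⁸·5.309) + (188)⁴
    = 1.237×10⁹ + 1.249×10⁹ = 2.486×10⁹ K⁴.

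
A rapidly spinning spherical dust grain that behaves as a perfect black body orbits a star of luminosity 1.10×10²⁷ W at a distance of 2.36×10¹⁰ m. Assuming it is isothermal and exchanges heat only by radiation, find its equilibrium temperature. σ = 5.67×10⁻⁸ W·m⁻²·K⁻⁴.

First find the stellar flux at distance d: S = L/(4πd²) = 1.10×10²⁷/(4π·(2.36×10¹⁰)²) = 1.572×10⁵ W/m².
For an isothermal sphere, absorbed (1−a)S·πr² = emitted σ·4πr²·T⁴, so T⁴ = (1−a)S/(4σ).
T⁴ = 1.00·1.572×10⁵/(4·5.67×10⁻⁸) = 6.930×10¹¹ K⁴.

T ≈ 912 K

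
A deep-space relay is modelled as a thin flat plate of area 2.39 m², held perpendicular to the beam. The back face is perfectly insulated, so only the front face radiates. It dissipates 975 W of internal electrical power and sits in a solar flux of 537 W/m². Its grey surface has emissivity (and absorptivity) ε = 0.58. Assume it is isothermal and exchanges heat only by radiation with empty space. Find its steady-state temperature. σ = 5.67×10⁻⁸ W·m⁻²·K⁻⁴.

T ≈ 385 K

At steady state, absorbed solar power + internal power = radiated power.
Absorbed: α·S·A_cross = 0.58·537·2.390 = 744.4 W (cross-section A).
Total input = 744.4 + 975 = 1719 W.
Radiated: εσ·A_surf·T⁴ with A_surf = A = 2.390 m².
T⁴ = 1719/(0.58·5.67×10⁻⁸·2.390) = 2.188×10¹⁰ K⁴.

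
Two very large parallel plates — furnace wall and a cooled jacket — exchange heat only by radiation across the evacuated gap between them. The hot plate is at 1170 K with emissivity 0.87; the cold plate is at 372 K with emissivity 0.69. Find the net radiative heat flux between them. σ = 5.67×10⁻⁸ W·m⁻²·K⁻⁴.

q ≈ 65800 W/m²

For two infinite grey parallel plates, q = σ(T₁⁴ − T₂⁴)/(1/ε₁ + 1/ε₂ − 1).
T₁⁴ − T₂⁴ = 1.874×10¹² − 1.915×10¹⁰ = 1.855×10¹² K⁴.
1/ε₁ + 1/ε₂ − 1 = 1.149 + 1.449 − 1 = 1.599.
q = 5.67×10⁻⁸ × 1.855×10¹² / 1.599.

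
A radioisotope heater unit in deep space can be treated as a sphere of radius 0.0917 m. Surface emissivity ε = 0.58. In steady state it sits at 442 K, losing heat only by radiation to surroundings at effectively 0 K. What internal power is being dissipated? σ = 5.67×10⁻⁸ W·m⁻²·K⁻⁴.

Steady state: P = εσA T⁴.
A = 4πr² = 0.1057 m²; T⁴ = (442)⁴ = 3.817×10¹⁰ K⁴.
P = 0.58 × 5.67×10⁻⁸ × 0.1057 × 3.817×10¹⁰.

P ≈ 133 W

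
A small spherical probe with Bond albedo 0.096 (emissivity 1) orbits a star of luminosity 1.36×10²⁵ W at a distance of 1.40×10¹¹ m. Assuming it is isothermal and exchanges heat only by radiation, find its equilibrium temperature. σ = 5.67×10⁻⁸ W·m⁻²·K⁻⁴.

First find the stellar flux at distance d: S = L/(4πd²) = 1.36×10²⁵/(4π·(1.40×10¹¹)²) = 55.22 W/m².
For an isothermal sphere, absorbed (1−a)S·πr² = emitted σ·4πr²·T⁴, so T⁴ = (1−a)S/(4σ).
T⁴ = 0.904·55.22/(4·5.67×10⁻⁸) = 2.201×10⁸ K⁴.

T ≈ 122 K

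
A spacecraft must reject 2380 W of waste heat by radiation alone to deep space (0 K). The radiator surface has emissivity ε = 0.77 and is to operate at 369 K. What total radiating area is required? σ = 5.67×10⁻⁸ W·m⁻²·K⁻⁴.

P = εσA T⁴ ⇒ A = P/(εσT⁴).
T⁴ = 1.854×10¹⁰ K⁴.
A = 2380/(0.77 × 5.67×10⁻⁸ × 1.854×10¹⁰).

A ≈ 2.94 m²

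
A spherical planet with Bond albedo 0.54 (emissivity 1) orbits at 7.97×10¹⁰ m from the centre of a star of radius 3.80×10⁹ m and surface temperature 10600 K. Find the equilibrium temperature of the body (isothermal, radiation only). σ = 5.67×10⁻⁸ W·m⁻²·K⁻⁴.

The star's surface emits σT_*⁴; at distance d the flux is S = σT_*⁴(R_*/d)².
S = 5.67×10⁻⁸·(10600)⁴·(3.80×10⁹/7.97×10¹⁰)² = 1.627×10⁶ W/m².
For an isothermal sphere T⁴ = (1−a)S/(4σ) = 3.300×10¹² K⁴.

T ≈ 1350 K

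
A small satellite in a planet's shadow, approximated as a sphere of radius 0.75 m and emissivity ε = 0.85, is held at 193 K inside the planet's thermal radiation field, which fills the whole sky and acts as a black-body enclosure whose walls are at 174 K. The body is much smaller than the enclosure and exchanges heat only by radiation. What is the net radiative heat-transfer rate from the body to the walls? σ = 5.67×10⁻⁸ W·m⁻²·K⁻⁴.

P_net ≈ 160 W

For a small grey body in a large enclosure: P_net = εσA(T_body⁴ − T_wall⁴).
A = 4πr² = 7.069 m²; T_body⁴ − T_wall⁴ = 1.387×10⁹ − 9.166×10⁸ = 4.709×10⁸ K⁴.
|P_net| = 0.85·5.67×10⁻⁸·7.069·4.709×10⁸.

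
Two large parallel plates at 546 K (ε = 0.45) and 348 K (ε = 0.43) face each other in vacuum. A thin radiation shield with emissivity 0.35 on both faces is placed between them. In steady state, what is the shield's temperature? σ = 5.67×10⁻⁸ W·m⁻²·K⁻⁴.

T_s ≈ 478 K

In steady state the net flux on the hot side equals that on the cold side.
σ(T₁⁴−T_s⁴)/D₁ = σ(T_s⁴−T₂⁴)/D₂, with D₁ = 1/ε₁+1/ε_s−1 = 4.079, D₂ = 1/ε_s+1/ε₂−1 = 4.183.
Solve for T_s⁴: T_s⁴ = (D₂·T₁⁴ + D₁·T₂⁴)/(D₁+D₂) = 5.223×10¹⁰ K⁴.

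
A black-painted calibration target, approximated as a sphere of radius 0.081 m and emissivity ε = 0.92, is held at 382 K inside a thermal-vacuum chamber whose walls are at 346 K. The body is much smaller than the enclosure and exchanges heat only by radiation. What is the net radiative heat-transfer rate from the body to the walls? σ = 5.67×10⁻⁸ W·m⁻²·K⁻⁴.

P_net ≈ 29.9 W

For a small grey body in a large enclosure: P_net = εσA(T_body⁴ − T_wall⁴).
A = 4πr² = 0.08245 m²; T_body⁴ − T_wall⁴ = 2.129×10¹⁰ − 1.433×10¹⁰ = 6.962×10⁹ K⁴.
|P_net| = 0.92·5.67×10⁻⁸·0.08245·6.962×10⁹.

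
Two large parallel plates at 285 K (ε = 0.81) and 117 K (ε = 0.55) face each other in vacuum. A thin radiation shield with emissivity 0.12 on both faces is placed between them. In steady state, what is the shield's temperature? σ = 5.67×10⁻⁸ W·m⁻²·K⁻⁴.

T_s ≈ 243 K

In steady state the net flux on the hot side equals that on the cold side.
σ(T₁⁴−T_s⁴)/D₁ = σ(T_s⁴−T₂⁴)/D₂, with D₁ = 1/ε₁+1/ε_s−1 = 8.568, D₂ = 1/ε_s+1/ε₂−1 = 9.152.
Solve for T_s⁴: T_s⁴ = (D₂·T₁⁴ + D₁·T₂⁴)/(D₁+D₂) = 3.498×10⁹ K⁴.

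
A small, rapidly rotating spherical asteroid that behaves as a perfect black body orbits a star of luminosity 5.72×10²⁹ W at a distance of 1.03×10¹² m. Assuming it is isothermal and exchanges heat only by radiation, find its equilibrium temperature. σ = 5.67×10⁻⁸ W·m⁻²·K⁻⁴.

T ≈ 660 K

First find the stellar flux at distance d: S = L/(4πd²) = 5.72×10²⁹/(4π·(1.03×10¹²)²) = 42910 W/m².
For an isothermal sphere, absorbed (1−a)S·πr² = emitted σ·4πr²·T⁴, so T⁴ = (1−a)S/(4σ).
T⁴ = 1.00·42910/(4·5.67×10⁻⁸) = 1.892×10¹¹ K⁴.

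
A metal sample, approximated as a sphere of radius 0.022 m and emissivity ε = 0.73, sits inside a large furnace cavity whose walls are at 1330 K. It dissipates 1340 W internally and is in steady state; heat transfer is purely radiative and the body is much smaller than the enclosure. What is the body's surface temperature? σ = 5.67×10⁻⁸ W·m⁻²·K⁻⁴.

T ≈ 1710 K

For a small grey body in a large enclosure, net radiated power = εσA(T⁴ − T_w⁴).
Steady state: P = εσA(T⁴ − T_w⁴) with A = 4πr² = 0.006082 m².
T⁴ = P/(εσA) + T_w⁴ = 1340/(0.73·5.67×10⁻⁸·0.006082) + (1330)⁴
    = 5.323×10¹² + 3.129×10¹² = 8.452×10¹² K⁴.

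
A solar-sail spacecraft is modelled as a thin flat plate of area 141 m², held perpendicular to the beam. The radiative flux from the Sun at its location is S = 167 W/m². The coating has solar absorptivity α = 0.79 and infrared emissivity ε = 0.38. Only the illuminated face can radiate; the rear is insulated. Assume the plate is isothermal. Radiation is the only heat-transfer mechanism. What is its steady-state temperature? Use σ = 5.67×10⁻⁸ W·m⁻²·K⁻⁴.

At equilibrium, absorbed power = emitted power.
Absorbing cross-section = A = 141.0 m²; emitting surface = A = 141.0 m² (ratio 1).
αS·A_cross = εσ·A_surf·T⁴  ⇒  T⁴ = αS/(ε·1σ).
T⁴ = 0.790·167/(0.38·1·5.67×10⁻⁸) = 6.123×10⁹ K⁴.
T = (6.123×10⁹)^(1/4).

T ≈ 280 K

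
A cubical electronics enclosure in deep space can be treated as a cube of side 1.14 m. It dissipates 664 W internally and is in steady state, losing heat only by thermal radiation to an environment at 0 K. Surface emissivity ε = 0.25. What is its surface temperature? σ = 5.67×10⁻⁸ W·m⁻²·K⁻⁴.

T ≈ 278 K

Steady state: internal power = radiated power, P = εσA T⁴.
Radiating area A = 6L² = 7.798 m².
T⁴ = P/(εσA) = 664/(0.25·5.67×10⁻⁸·7.798) = 6.007×10⁹ K⁴.
T = (6.007×10⁹)^(1/4).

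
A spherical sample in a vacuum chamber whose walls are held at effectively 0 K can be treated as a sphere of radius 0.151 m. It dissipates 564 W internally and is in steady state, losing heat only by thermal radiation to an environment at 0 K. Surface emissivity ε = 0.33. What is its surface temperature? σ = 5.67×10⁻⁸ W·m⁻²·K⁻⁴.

Steady state: internal power = radiated power, P = εσA T⁴.
Radiating area A = 4πr² = 0.2865 m².
T⁴ = P/(εσA) = 564/(0.33·5.67×10⁻⁸·0.2865) = 1.052×10¹¹ K⁴.
T = (1.052×10¹¹)^(1/4).

T ≈ 570 K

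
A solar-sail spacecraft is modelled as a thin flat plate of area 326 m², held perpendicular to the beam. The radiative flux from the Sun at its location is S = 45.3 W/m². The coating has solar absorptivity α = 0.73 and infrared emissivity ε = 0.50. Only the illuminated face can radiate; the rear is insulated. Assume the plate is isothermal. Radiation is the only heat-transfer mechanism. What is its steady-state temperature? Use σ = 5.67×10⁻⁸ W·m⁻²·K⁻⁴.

At equilibrium, absorbed power = emitted power.
Absorbing cross-section = A = 326.0 m²; emitting surface = A = 326.0 m² (ratio 1).
αS·A_cross = εσ·A_surf·T⁴  ⇒  T⁴ = αS/(ε·1σ).
T⁴ = 0.730·45.3/(0.50·1·5.67×10⁻⁸) = 1.166×10⁹ K⁴.
T = (1.166×10⁹)^(1/4).

T ≈ 185 K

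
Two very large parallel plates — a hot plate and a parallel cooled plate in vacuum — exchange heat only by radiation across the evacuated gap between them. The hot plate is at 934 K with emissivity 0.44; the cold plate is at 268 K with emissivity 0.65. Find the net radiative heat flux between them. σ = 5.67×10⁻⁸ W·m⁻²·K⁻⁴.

For two infinite grey parallel plates, q = σ(T₁⁴ − T₂⁴)/(1/ε₁ + 1/ε₂ − 1).
T₁⁴ − T₂⁴ = 7.610×10¹¹ − 5.159×10⁹ = 7.558×10¹¹ K⁴.
1/ε₁ + 1/ε₂ − 1 = 2.273 + 1.538 − 1 = 2.811.
q = 5.67×10⁻⁸ × 7.558×10¹¹ / 2.811.

q ≈ 15200 W/m²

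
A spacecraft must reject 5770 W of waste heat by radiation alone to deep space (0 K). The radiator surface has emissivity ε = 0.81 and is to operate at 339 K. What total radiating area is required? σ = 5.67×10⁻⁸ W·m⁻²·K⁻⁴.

P = εσA T⁴ ⇒ A = P/(εσT⁴).
T⁴ = 1.321×10¹⁰ K⁴.
A = 5770/(0.81 × 5.67×10⁻⁸ × 1.321×10¹⁰).

A ≈ 9.51 m²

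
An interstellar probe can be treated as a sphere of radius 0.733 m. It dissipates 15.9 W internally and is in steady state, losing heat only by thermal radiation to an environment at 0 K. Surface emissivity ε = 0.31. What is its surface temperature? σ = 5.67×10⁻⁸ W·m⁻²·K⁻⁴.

Steady state: internal power = radiated power, P = εσA T⁴.
Radiating area A = 4πr² = 6.752 m².
T⁴ = P/(εσA) = 15.9/(0.31·5.67×10⁻⁸·6.752) = 1.340×10⁸ K⁴.
T = (1.340×10⁸)^(1/4).

T ≈ 108 K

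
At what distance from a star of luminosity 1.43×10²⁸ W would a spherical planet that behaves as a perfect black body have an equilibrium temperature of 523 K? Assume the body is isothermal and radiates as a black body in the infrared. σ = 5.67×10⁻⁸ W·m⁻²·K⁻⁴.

d ≈ 2.59×10¹¹ m

For an isothermal black-emitting sphere, (1−a)S·πr² = σ·4πr²·T⁴ ⇒ S = 4σT⁴/(1−a).
S = 4·5.67×10⁻⁸·(523)⁴/1.00 = 16970 W/m².
Flux falls as S = L/(4πd²), so d = √(L/(4πS)) = √(1.43×10²⁸/(4π·16970)).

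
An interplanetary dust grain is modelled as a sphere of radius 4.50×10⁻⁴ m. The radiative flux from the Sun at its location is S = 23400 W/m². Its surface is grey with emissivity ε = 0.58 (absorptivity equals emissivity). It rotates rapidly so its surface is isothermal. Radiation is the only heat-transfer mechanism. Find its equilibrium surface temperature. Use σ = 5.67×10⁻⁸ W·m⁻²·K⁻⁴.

T ≈ 567 K

At equilibrium, absorbed power = emitted power.
Absorbing cross-section = πr² = 6.362×10⁻⁷ m²; emitting surface = 4πr² = 2.545×10⁻⁶ m² (ratio 4).
εS·A_cross = εσ·A_surf·T⁴  ⇒  T⁴ = S/(4σ)   (ε cancels).
T⁴ = 23400/(4·5.67×10⁻⁸) = 1.032×10¹¹ K⁴.
T = (1.032×10¹¹)^(1/4).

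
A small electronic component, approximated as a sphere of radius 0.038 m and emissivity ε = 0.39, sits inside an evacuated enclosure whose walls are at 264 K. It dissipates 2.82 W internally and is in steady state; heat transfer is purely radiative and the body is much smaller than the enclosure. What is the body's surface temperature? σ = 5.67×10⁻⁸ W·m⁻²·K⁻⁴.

T ≈ 330 K

For a small grey body in a large enclosure, net radiated power = εσA(T⁴ − T_w⁴).
Steady state: P = εσA(T⁴ − T_w⁴) with A = 4πr² = 0.01815 m².
T⁴ = P/(εσA) + T_w⁴ = 2.82/(0.39·5.67×10⁻⁸·0.01815) + (264)⁴
    = 7.028×10⁹ + 4.858×10⁹ = 1.189×10¹⁰ K⁴.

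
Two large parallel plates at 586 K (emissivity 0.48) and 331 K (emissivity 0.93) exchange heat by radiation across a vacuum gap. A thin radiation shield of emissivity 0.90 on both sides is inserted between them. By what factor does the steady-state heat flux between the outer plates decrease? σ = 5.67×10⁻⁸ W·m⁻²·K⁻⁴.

Without shield: q₀ = σΔ(T⁴)/(1/ε₁+1/ε₂−1) with denominator 2.159.
With shield the two gaps are in series; the resistances add: (1/ε₁+1/ε_s−1)+(1/ε_s+1/ε₂−1) = 2.194+1.186 = 3.381.
Heat-flux ratio q₀/q = 3.381/2.159.

factor ≈ 1.57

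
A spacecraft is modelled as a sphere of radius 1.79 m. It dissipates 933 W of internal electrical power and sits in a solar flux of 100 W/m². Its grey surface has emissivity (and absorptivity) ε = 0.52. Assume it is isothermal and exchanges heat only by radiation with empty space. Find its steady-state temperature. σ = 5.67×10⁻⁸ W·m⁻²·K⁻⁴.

At steady state, absorbed solar power + internal power = radiated power.
Absorbed: α·S·A_cross = 0.52·100·10.07 = 523.4 W (cross-section πr²).
Total input = 523.4 + 933 = 1456 W.
Radiated: εσ·A_surf·T⁴ with A_surf = 4πr² = 40.26 m².
T⁴ = 1456/(0.52·5.67×10⁻⁸·40.26) = 1.227×10⁹ K⁴.

T ≈ 187 K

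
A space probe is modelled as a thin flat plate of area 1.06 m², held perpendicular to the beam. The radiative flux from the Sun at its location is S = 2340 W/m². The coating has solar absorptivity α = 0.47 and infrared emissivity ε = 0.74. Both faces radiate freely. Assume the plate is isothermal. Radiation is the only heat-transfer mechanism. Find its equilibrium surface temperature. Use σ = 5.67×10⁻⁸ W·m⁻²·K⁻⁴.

At equilibrium, absorbed power = emitted power.
Absorbing cross-section = A = 1.060 m²; emitting surface = 2A = 2.120 m² (ratio 2).
αS·A_cross = εσ·A_surf·T⁴  ⇒  T⁴ = αS/(ε·2σ).
T⁴ = 0.470·2340/(0.74·2·5.67×10⁻⁸) = 1.311×10¹⁰ K⁴.
T = (1.311×10¹⁰)^(1/4).

T ≈ 338 K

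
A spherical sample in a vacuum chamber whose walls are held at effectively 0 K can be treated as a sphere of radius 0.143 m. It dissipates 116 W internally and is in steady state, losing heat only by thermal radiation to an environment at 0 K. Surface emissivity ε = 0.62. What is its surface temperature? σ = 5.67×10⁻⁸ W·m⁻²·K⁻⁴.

Steady state: internal power = radiated power, P = εσA T⁴.
Radiating area A = 4πr² = 0.2570 m².
T⁴ = P/(εσA) = 116/(0.62·5.67×10⁻⁸·0.2570) = 1.284×10¹⁰ K⁴.
T = (1.284×10¹⁰)^(1/4).

T ≈ 337 K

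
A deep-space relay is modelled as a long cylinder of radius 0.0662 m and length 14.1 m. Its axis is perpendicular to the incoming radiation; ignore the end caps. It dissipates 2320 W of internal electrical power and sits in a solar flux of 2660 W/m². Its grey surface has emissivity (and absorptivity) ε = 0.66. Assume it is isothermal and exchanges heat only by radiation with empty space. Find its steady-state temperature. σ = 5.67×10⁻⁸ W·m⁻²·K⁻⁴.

At steady state, absorbed solar power + internal power = radiated power.
Absorbed: α·S·A_cross = 0.66·2660·1.867 = 3277 W (cross-section 2rL).
Total input = 3277 + 2320 = 5597 W.
Radiated: εσ·A_surf·T⁴ with A_surf = 2πrL = 5.865 m².
T⁴ = 5597/(0.66·5.67×10⁻⁸·5.865) = 2.550×10¹⁰ K⁴.

T ≈ 400 K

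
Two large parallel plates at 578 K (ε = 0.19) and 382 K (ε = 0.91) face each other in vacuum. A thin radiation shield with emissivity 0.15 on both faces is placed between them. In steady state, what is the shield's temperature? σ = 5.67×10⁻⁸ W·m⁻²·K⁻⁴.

T_s ≈ 486 K

In steady state the net flux on the hot side equals that on the cold side.
σ(T₁⁴−T_s⁴)/D₁ = σ(T_s⁴−T₂⁴)/D₂, with D₁ = 1/ε₁+1/ε_s−1 = 10.93, D₂ = 1/ε_s+1/ε₂−1 = 6.766.
Solve for T_s⁴: T_s⁴ = (D₂·T₁⁴ + D₁·T₂⁴)/(D₁+D₂) = 5.583×10¹⁰ K⁴.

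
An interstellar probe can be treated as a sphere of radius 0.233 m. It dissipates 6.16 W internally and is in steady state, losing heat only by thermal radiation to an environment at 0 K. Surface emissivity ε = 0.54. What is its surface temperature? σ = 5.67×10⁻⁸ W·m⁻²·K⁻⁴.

T ≈ 131 K

Steady state: internal power = radiated power, P = εσA T⁴.
Radiating area A = 4πr² = 0.6822 m².
T⁴ = P/(εσA) = 6.16/(0.54·5.67×10⁻⁸·0.6822) = 2.949×10⁸ K⁴.
T = (2.949×10⁸)^(1/4).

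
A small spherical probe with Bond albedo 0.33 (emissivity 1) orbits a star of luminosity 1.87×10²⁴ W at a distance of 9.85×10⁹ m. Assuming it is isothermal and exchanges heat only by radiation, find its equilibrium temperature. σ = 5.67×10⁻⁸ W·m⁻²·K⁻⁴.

T ≈ 259 K

First find the stellar flux at distance d: S = L/(4πd²) = 1.87×10²⁴/(4π·(9.85×10⁹)²) = 1534 W/m².
For an isothermal sphere, absorbed (1−a)S·πr² = emitted σ·4πr²·T⁴, so T⁴ = (1−a)S/(4σ).
T⁴ = 0.670·1534/(4·5.67×10⁻⁸) = 4.531×10⁹ K⁴.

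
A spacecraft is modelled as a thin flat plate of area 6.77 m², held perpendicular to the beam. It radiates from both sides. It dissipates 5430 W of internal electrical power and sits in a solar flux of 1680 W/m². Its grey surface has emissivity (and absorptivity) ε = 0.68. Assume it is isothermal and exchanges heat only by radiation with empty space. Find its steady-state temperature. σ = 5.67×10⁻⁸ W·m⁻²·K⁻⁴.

T ≈ 398 K

At steady state, absorbed solar power + internal power = radiated power.
Absorbed: α·S·A_cross = 0.68·1680·6.770 = 7734 W (cross-section A).
Total input = 7734 + 5430 = 13160 W.
Radiated: εσ·A_surf·T⁴ with A_surf = 2A = 13.54 m².
T⁴ = 13160/(0.68·5.67×10⁻⁸·13.54) = 2.522×10¹⁰ K⁴.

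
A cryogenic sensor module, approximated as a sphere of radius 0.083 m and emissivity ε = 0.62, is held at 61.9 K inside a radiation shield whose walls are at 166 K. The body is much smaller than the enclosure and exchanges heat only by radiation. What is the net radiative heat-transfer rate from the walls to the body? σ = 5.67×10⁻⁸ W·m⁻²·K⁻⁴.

For a small grey body in a large enclosure: P_net = εσA(T_body⁴ − T_wall⁴).
A = 4πr² = 0.08657 m²; T_body⁴ − T_wall⁴ = 1.468×10⁷ − 7.593×10⁸ = -7.447×10⁸ K⁴.
|P_net| = 0.62·5.67×10⁻⁸·0.08657·7.447×10⁸.

P_net ≈ 2.27 W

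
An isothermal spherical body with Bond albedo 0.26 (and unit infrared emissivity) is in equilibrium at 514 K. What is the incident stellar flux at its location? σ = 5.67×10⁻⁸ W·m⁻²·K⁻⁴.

(1−a)S·πr² = σ·4πr²·T⁴ ⇒ S = 4σT⁴/(1−a).
S = 4·5.67×10⁻⁸·6.980×10¹⁰/0.740.

S ≈ 21400 W/m²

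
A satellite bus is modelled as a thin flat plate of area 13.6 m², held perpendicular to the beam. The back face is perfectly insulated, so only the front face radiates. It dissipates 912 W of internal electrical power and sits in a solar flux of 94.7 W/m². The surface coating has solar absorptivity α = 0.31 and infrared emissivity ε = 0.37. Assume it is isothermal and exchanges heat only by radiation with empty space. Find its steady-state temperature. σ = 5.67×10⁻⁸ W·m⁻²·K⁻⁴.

T ≈ 260 K

At steady state, absorbed solar power + internal power = radiated power.
Absorbed: α·S·A_cross = 0.31·94.7·13.60 = 399.3 W (cross-section A).
Total input = 399.3 + 912 = 1311 W.
Radiated: εσ·A_surf·T⁴ with A_surf = A = 13.60 m².
T⁴ = 1311/(0.37·5.67×10⁻⁸·13.60) = 4.596×10⁹ K⁴.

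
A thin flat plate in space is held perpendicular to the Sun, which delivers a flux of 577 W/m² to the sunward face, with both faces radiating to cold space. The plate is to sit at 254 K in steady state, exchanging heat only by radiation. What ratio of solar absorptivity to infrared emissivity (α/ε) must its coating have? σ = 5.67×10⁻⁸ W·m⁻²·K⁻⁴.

α/ε ≈ 0.818

Balance: αS·A = εσ·2A·T⁴ ⇒ α/ε = 2σT⁴/S.
α/ε = 2·5.67×10⁻⁸·(254)⁴/577 = 2·5.67×10⁻⁸·4.162×10⁹/577.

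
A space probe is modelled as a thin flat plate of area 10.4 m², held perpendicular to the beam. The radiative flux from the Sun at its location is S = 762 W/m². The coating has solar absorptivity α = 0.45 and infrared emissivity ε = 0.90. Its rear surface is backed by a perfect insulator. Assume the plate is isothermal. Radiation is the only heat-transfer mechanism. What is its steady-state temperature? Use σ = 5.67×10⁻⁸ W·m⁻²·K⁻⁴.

At equilibrium, absorbed power = emitted power.
Absorbing cross-section = A = 10.40 m²; emitting surface = A = 10.40 m² (ratio 1).
αS·A_cross = εσ·A_surf·T⁴  ⇒  T⁴ = αS/(ε·1σ).
T⁴ = 0.450·762/(0.90·1·5.67×10⁻⁸) = 6.720×10⁹ K⁴.
T = (6.720×10⁹)^(1/4).

T ≈ 286 K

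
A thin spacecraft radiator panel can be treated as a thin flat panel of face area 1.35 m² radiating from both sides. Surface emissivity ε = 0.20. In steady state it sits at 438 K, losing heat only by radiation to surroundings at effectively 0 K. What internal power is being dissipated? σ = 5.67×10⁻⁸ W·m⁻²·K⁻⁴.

P ≈ 1130 W

Steady state: P = εσA T⁴.
A = 2·1.35 = 2.700 m²; T⁴ = (438)⁴ = 3.680×10¹⁰ K⁴.
P = 0.20 × 5.67×10⁻⁸ × 2.700 × 3.680×10¹⁰.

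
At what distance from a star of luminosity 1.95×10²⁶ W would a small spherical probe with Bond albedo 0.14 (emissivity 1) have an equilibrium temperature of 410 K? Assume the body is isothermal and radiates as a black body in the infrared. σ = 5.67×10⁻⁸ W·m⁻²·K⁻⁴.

d ≈ 4.56×10¹⁰ m

For an isothermal black-emitting sphere, (1−a)S·πr² = σ·4πr²·T⁴ ⇒ S = 4σT⁴/(1−a).
S = 4·5.67×10⁻⁸·(410)⁴/0.860 = 7452 W/m².
Flux falls as S = L/(4πd²), so d = √(L/(4πS)) = √(1.95×10²⁶/(4π·7452)).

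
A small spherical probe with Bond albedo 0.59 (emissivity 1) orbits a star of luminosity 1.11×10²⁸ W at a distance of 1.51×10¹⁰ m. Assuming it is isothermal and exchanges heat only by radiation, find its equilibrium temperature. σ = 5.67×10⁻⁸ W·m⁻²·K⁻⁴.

T ≈ 1630 K

First find the stellar flux at distance d: S = L/(4πd²) = 1.11×10²⁸/(4π·(1.51×10¹⁰)²) = 3.874×10⁶ W/m².
For an isothermal sphere, absorbed (1−a)S·πr² = emitted σ·4πr²·T⁴, so T⁴ = (1−a)S/(4σ).
T⁴ = 0.410·3.874×10⁶/(4·5.67×10⁻⁸) = 7.003×10¹² K⁴.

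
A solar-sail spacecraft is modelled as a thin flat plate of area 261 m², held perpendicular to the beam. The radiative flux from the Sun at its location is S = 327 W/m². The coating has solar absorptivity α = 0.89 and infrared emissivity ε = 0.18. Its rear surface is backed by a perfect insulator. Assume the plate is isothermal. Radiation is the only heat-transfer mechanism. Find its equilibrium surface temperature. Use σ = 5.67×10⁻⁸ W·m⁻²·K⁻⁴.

T ≈ 411 K

At equilibrium, absorbed power = emitted power.
Absorbing cross-section = A = 261.0 m²; emitting surface = A = 261.0 m² (ratio 1).
αS·A_cross = εσ·A_surf·T⁴  ⇒  T⁴ = αS/(ε·1σ).
T⁴ = 0.890·327/(0.18·1·5.67×10⁻⁸) = 2.852×10¹⁰ K⁴.
T = (2.852×10¹⁰)^(1/4).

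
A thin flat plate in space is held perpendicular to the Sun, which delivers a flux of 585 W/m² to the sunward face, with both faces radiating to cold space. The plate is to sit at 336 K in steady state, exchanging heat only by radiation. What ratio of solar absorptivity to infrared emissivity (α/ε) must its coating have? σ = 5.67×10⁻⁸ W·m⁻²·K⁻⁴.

Balance: αS·A = εσ·2A·T⁴ ⇒ α/ε = 2σT⁴/S.
α/ε = 2·5.67×10⁻⁸·(336)⁴/585 = 2·5.67×10⁻⁸·1.275×10¹⁰/585.

α/ε ≈ 2.47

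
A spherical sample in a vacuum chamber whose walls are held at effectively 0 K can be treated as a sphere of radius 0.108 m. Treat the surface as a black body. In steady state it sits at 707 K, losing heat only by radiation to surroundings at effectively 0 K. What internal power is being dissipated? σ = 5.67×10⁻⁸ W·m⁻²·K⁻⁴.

Steady state: P = εσA T⁴.
A = 4πr² = 0.1466 m²; T⁴ = (707)⁴ = 2.498×10¹¹ K⁴.
P = 1.0 × 5.67×10⁻⁸ × 0.1466 × 2.498×10¹¹.

P ≈ 2080 W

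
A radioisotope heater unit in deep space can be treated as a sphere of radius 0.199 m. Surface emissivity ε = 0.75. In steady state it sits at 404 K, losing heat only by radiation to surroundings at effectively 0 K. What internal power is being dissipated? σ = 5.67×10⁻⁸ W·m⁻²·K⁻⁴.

Steady state: P = εσA T⁴.
A = 4πr² = 0.4976 m²; T⁴ = (404)⁴ = 2.664×10¹⁰ K⁴.
P = 0.75 × 5.67×10⁻⁸ × 0.4976 × 2.664×10¹⁰.

P ≈ 564 W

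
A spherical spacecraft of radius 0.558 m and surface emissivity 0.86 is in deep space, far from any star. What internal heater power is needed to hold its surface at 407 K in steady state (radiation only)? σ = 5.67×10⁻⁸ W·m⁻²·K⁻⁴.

P ≈ 5240 W

P = εσ·4πr²·T⁴.
4πr² = 3.913 m²; T⁴ = 2.744×10¹⁰ K⁴.
P = 0.86·5.67×10⁻⁸·3.913·2.744×10¹⁰.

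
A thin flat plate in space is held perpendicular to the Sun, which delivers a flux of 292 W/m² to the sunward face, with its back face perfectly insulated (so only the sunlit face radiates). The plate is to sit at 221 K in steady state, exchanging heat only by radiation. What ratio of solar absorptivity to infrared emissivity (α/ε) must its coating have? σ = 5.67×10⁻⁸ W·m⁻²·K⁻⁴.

α/ε ≈ 0.463

Balance: αS·A = εσ·1A·T⁴ ⇒ α/ε = σT⁴/S.
α/ε = 5.67×10⁻⁸·(221)⁴/292 = 5.67×10⁻⁸·2.385×10⁹/292.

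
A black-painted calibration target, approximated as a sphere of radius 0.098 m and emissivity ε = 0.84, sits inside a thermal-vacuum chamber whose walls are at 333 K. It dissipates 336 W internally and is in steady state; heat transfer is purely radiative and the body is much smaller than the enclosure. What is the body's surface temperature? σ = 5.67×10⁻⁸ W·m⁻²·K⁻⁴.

For a small grey body in a large enclosure, net radiated power = εσA(T⁴ − T_w⁴).
Steady state: P = εσA(T⁴ − T_w⁴) with A = 4πr² = 0.1207 m².
T⁴ = P/(εσA) + T_w⁴ = 336/(0.84·5.67×10⁻⁸·0.1207) + (333)⁴
    = 5.845×10¹⁰ + 1.230×10¹⁰ = 7.075×10¹⁰ K⁴.

T ≈ 516 K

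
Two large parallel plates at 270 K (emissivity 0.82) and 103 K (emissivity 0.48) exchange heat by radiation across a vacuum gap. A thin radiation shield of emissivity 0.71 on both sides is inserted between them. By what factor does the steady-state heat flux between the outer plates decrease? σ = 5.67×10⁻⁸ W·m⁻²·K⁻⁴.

Without shield: q₀ = σΔ(T⁴)/(1/ε₁+1/ε₂−1) with denominator 2.303.
With shield the two gaps are in series; the resistances add: (1/ε₁+1/ε_s−1)+(1/ε_s+1/ε₂−1) = 1.628+2.492 = 4.120.
Heat-flux ratio q₀/q = 4.120/2.303.

factor ≈ 1.79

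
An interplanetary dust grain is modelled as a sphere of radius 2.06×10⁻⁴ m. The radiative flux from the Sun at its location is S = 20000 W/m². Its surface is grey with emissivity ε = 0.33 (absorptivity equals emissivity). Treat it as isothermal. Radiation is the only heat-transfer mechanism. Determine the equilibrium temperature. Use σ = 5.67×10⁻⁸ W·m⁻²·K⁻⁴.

At equilibrium, absorbed power = emitted power.
Absorbing cross-section = πr² = 1.333×10⁻⁷ m²; emitting surface = 4πr² = 5.333×10⁻⁷ m² (ratio 4).
εS·A_cross = εσ·A_surf·T⁴  ⇒  T⁴ = S/(4σ)   (ε cancels).
T⁴ = 20000/(4·5.67×10⁻⁸) = 8.818×10¹⁰ K⁴.
T = (8.818×10¹⁰)^(1/4).

T ≈ 545 K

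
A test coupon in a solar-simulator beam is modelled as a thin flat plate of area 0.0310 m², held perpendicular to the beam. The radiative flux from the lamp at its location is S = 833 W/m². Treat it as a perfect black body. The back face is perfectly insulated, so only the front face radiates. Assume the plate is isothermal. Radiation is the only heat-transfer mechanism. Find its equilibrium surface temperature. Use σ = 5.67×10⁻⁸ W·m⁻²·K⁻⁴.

At equilibrium, absorbed power = emitted power.
Absorbing cross-section = A = 0.03100 m²; emitting surface = A = 0.03100 m² (ratio 1).
S·A_cross = εσ·A_surf·T⁴  ⇒  T⁴ = S/(1σ).
T⁴ = 1.00·833/(1·5.67×10⁻⁸) = 1.469×10¹⁰ K⁴.
T = (1.469×10¹⁰)^(1/4).

T ≈ 348 K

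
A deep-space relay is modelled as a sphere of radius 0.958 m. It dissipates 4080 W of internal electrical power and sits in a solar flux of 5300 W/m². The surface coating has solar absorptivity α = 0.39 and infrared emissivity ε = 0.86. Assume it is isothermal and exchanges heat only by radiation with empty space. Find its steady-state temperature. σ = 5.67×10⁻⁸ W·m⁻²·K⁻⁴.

T ≈ 366 K

At steady state, absorbed solar power + internal power = radiated power.
Absorbed: α·S·A_cross = 0.39·5300·2.883 = 5960 W (cross-section πr²).
Total input = 5960 + 4080 = 10040 W.
Radiated: εσ·A_surf·T⁴ with A_surf = 4πr² = 11.53 m².
T⁴ = 10040/(0.86·5.67×10⁻⁸·11.53) = 1.785×10¹⁰ K⁴.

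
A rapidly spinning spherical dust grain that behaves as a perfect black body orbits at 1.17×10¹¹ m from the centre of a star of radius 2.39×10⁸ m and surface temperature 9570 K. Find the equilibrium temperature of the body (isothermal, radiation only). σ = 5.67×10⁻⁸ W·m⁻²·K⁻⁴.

T ≈ 306 K

The star's surface emits σT_*⁴; at distance d the flux is S = σT_*⁴(R_*/d)².
S = 5.67×10⁻⁸·(9570)⁴·(2.39×10⁸/1.17×10¹¹)² = 1985 W/m².
For an isothermal sphere T⁴ = (1−a)S/(4σ) = 8.750×10⁹ K⁴.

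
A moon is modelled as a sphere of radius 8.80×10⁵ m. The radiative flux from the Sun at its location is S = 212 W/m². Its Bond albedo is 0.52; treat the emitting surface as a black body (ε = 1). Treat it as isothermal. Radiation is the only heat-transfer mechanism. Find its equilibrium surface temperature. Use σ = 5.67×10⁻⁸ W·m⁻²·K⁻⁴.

T ≈ 146 K

At equilibrium, absorbed power = emitted power.
Absorbing cross-section = πr² = 2.433×10¹² m²; emitting surface = 4πr² = 9.731×10¹² m² (ratio 4).
(1−a)S·A_cross = εσ·A_surf·T⁴  ⇒  T⁴ = (1−a)S/(4σ).
T⁴ = 0.480·212/(4·5.67×10⁻⁸) = 4.487×10⁸ K⁴.
T = (4.487×10⁸)^(1/4).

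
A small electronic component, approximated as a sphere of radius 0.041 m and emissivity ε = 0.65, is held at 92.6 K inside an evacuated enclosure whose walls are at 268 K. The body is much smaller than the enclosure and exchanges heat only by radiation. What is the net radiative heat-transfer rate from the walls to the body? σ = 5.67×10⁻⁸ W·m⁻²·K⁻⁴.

For a small grey body in a large enclosure: P_net = εσA(T_body⁴ − T_wall⁴).
A = 4πr² = 0.02112 m²; T_body⁴ − T_wall⁴ = 7.353×10⁷ − 5.159×10⁹ = -5.085×10⁹ K⁴.
|P_net| = 0.65·5.67×10⁻⁸·0.02112·5.085×10⁹.

P_net ≈ 3.96 W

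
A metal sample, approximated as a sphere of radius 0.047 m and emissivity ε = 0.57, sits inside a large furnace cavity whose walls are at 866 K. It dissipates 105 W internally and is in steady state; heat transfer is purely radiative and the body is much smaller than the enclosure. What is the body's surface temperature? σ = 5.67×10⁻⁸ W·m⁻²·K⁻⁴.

T ≈ 908 K

For a small grey body in a large enclosure, net radiated power = εσA(T⁴ − T_w⁴).
Steady state: P = εσA(T⁴ − T_w⁴) with A = 4πr² = 0.02776 m².
T⁴ = P/(εσA) + T_w⁴ = 105/(0.57·5.67×10⁻⁸·0.02776) + (866)⁴
    = 1.170×10¹¹ + 5.624×10¹¹ = 6.795×10¹¹ K⁴.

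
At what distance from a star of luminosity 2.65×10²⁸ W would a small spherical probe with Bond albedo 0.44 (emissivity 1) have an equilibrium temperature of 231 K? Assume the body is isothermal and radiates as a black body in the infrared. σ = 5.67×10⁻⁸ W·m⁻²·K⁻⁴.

For an isothermal black-emitting sphere, (1−a)S·πr² = σ·4πr²·T⁴ ⇒ S = 4σT⁴/(1−a).
S = 4·5.67×10⁻⁸·(231)⁴/0.560 = 1153 W/m².
Flux falls as S = L/(4πd²), so d = √(L/(4πS)) = √(2.65×10²⁸/(4π·1153)).

d ≈ 1.35×10¹² m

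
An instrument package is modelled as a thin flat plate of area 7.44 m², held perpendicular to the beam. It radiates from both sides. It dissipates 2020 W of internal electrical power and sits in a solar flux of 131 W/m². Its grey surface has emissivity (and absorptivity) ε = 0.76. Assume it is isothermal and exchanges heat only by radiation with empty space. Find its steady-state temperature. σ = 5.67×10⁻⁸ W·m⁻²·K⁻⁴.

T ≈ 256 K

At steady state, absorbed solar power + internal power = radiated power.
Absorbed: α·S·A_cross = 0.76·131·7.440 = 740.7 W (cross-section A).
Total input = 740.7 + 2020 = 2761 W.
Radiated: εσ·A_surf·T⁴ with A_surf = 2A = 14.88 m².
T⁴ = 2761/(0.76·5.67×10⁻⁸·14.88) = 4.306×10⁹ K⁴.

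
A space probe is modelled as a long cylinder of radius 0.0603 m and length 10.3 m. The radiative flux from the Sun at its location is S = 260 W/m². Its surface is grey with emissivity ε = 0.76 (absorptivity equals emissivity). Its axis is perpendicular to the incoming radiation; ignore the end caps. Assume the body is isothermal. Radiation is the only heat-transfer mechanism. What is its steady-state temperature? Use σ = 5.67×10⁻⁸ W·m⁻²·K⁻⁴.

T ≈ 195 K

At equilibrium, absorbed power = emitted power.
Absorbing cross-section = 2rL = 1.242 m²; emitting surface = 2πrL = 3.902 m² (ratio π).
εS·A_cross = εσ·A_surf·T⁴  ⇒  T⁴ = S/(πσ)   (ε cancels).
T⁴ = 260/(π·5.67×10⁻⁸) = 1.460×10⁹ K⁴.
T = (1.460×10⁹)^(1/4).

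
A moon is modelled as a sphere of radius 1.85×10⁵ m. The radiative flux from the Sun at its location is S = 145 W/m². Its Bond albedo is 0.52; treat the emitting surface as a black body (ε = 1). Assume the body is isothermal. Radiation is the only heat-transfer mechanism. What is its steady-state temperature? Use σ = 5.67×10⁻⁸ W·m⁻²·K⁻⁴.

T ≈ 132 K

At equilibrium, absorbed power = emitted power.
Absorbing cross-section = πr² = 1.075×10¹¹ m²; emitting surface = 4πr² = 4.301×10¹¹ m² (ratio 4).
(1−a)S·A_cross = εσ·A_surf·T⁴  ⇒  T⁴ = (1−a)S/(4σ).
T⁴ = 0.480·145/(4·5.67×10⁻⁸) = 3.069×10⁸ K⁴.
T = (3.069×10⁸)^(1/4).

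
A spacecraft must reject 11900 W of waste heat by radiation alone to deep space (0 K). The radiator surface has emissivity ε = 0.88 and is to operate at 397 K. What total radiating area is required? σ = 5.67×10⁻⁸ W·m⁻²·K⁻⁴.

A ≈ 9.60 m²

P = εσA T⁴ ⇒ A = P/(εσT⁴).
T⁴ = 2.484×10¹⁰ K⁴.
A = 11900/(0.88 × 5.67×10⁻⁸ × 2.484×10¹⁰).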